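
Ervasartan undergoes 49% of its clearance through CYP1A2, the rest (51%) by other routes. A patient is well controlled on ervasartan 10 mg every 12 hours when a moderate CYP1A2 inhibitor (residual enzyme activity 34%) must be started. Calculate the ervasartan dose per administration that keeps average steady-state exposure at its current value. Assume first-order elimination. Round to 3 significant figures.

6.77 mg

CYP1A2: 0.49 × 0.34 = 0.1666
Other: 0.51 (unchanged)
CL_new/CL_old = 0.1666 + 0.51 = 0.6766.
To maintain the same steady-state level, dose must scale with clearance: new dose = 10 × 0.6766 = 6.77 mg.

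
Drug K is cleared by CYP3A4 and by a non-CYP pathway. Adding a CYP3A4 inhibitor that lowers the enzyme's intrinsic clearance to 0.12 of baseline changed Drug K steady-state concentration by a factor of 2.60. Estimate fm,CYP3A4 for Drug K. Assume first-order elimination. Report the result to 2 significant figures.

0.70

CL'/CL = 1 / 2.60 = 0.3846
0.12·fm + (1 − fm) = 0.3846
fm = (0.3846 − 1) / (0.12 − 1) = 0.70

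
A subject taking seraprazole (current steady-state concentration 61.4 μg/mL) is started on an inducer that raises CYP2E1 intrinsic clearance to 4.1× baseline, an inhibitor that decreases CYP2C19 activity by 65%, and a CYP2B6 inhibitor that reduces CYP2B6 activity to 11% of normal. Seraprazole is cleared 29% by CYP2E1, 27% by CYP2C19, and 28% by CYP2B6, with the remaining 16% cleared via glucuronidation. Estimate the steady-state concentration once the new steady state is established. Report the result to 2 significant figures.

The CYP2E1 pathway (29% of clearance) rises to 4.1× activity: 0.29 × 4.1 = 1.189.
The CYP2C19 pathway (27% of clearance) is reduced to 0.35× activity: 0.27 × 0.35 = 0.0945.
The CYP2B6 pathway (28% of clearance) drops to 0.11× activity: 0.28 × 0.11 = 0.0308.
The remaining 16% of clearance is unaffected.
New clearance relative to baseline: 1.189 + 0.0945 + 0.0308 + 0.16 = 1.4743.
Dividing the baseline by the relative clearance: 61.4 / 1.4743 = 42 μg/mL.

42 μg/mL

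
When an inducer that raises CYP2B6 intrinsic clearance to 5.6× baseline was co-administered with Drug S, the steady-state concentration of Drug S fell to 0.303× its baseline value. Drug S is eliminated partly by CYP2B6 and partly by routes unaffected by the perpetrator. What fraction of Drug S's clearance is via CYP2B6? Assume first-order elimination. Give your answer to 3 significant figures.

Let fm be the CYP2B6 fraction. New clearance relative to baseline = fm × 5.6 + (1 − fm).
Steady-state concentration ratio = 1 / (new CL fraction), so new CL fraction = 1 / 0.303 = 3.3.
fm × 5.6 + 1 − fm = 3.3  ⇒  fm × (5.6 − 1) = 2.3  ⇒  fm = 0.500.

0.500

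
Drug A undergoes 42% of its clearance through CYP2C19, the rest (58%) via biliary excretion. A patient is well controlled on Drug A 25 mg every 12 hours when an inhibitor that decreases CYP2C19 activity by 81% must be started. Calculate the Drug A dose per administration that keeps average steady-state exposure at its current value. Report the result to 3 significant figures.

16.5 mg

CYP2C19: 0.42 × 0.19 = 0.0798
Other: 0.58 (unchanged)
CL_new/CL_old = 0.0798 + 0.58 = 0.6598.
Css,avg = (dose rate)/CL, so holding Css fixed requires dose ∝ CL: 25 × 0.6598 = 16.5 mg.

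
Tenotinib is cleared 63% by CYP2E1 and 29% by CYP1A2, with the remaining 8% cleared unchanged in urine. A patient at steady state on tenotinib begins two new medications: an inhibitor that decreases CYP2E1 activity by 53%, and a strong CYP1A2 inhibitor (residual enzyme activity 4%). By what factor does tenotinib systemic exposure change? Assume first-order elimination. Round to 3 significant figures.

2.58

CYP2E1: 0.63 × 0.47 = 0.2961
CYP1A2: 0.29 × 0.04 = 0.0116
Other: 0.08 (unchanged)
Relative clearance = 0.2961 + 0.0116 + 0.08 = 0.3877.
Net systemic exposure ratio = 1 / 0.3877 = 2.58.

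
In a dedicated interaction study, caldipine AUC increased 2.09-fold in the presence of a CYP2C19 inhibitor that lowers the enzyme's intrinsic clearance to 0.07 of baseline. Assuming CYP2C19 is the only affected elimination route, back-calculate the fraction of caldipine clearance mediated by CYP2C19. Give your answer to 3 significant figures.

CL'/CL = 1 / 2.09 = 0.4785
0.07·fm + (1 − fm) = 0.4785
fm = (0.4785 − 1) / (0.07 − 1) = 0.561

0.561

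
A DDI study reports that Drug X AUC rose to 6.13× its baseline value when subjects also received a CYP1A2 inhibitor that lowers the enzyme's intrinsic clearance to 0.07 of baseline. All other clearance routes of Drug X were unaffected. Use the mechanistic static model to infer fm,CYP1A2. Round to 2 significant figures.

CL'/CL = 1 / 6.13 = 0.1631
0.07·fm + (1 − fm) = 0.1631
fm = (0.1631 − 1) / (0.07 − 1) = 0.90

0.90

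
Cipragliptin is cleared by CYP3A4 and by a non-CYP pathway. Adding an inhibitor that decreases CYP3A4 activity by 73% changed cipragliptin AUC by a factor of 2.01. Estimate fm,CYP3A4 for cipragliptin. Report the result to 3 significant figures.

CL'/CL = 1 / 2.01 = 0.4975
0.27·fm + (1 − fm) = 0.4975
fm = (0.4975 − 1) / (0.27 − 1) = 0.688

0.688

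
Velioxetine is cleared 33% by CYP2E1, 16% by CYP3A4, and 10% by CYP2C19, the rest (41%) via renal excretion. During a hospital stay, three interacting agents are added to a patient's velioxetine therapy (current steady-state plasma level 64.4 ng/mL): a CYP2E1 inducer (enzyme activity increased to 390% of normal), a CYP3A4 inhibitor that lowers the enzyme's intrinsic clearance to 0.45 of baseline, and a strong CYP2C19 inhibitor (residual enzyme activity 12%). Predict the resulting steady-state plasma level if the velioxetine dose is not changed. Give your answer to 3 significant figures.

36.2 ng/mL

CYP2E1: 0.33 × 3.9 = 1.287
CYP3A4: 0.16 × 0.45 = 0.072
CYP2C19: 0.1 × 0.12 = 0.012
Other: 0.41 (unchanged)
CL_new/CL_old = 1.287 + 0.072 + 0.012 + 0.41 = 1.781.
Dividing the baseline by the relative clearance: 64.4 / 1.781 = 36.2 ng/mL.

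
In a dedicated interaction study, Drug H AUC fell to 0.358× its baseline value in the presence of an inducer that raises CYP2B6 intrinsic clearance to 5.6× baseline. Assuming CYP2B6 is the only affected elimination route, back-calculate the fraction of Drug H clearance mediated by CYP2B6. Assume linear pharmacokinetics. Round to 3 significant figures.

0.390

CL'/CL = 1 / 0.358 = 2.793
5.6·fm + (1 − fm) = 2.793
fm = (2.793 − 1) / (5.6 − 1) = 0.390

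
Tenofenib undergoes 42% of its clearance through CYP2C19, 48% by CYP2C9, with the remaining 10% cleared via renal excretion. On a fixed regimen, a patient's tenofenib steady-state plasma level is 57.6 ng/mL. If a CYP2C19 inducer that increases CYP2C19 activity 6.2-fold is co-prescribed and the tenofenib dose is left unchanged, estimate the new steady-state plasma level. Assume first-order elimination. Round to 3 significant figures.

The CYP2C19 pathway (42% of clearance) is boosted to 6.2× activity: 0.42 × 6.2 = 2.604.
CYP2C9 (48%) and the residual 10% are unaffected.
New clearance relative to baseline: 2.604 + 0.48 + 0.1 = 3.184.
With dosing unchanged, steady-state plasma level scales as 1/CL: 57.6 / 3.184 = 18.1 ng/mL.

18.1 ng/mL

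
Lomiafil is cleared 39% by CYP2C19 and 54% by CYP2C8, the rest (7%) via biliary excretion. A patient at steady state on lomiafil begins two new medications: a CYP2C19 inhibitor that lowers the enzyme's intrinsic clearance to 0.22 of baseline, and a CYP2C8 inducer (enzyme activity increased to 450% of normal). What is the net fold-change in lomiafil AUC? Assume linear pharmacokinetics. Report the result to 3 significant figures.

0.387

The CYP2C19 pathway (39% of clearance) falls to 0.22× activity: 0.39 × 0.22 = 0.0858.
The CYP2C8 pathway (54% of clearance) increases to 4.5× activity: 0.54 × 4.5 = 2.43.
The remaining 7% of clearance is unaffected.
Relative clearance = 0.0858 + 2.43 + 0.07 = 2.5858.
Because AUC varies inversely with clearance, the combined effect is 1 / 2.5858 = 0.387.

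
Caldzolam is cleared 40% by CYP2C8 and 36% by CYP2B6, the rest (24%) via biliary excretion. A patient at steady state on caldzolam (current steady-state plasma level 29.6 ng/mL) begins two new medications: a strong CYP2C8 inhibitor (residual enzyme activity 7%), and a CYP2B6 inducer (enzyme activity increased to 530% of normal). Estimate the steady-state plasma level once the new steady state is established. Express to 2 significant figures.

The CYP2C8 pathway (40% of clearance) falls to 0.07× activity: 0.4 × 0.07 = 0.028.
The CYP2B6 pathway (36% of clearance) is boosted to 5.3× activity: 0.36 × 5.3 = 1.908.
The remaining 24% of clearance is unaffected.
Relative clearance = 0.028 + 1.908 + 0.24 = 2.176.
Steady-state plasma level ∝ 1/CL: new value = 29.6 / 2.176 = 14 ng/mL.

14 ng/mL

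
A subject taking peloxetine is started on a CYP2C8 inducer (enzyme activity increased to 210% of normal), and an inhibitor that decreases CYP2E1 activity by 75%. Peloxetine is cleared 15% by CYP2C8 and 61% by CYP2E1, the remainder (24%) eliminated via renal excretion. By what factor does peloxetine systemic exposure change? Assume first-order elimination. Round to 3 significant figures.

1.41

The CYP2C8 pathway (15% of clearance) is boosted to 2.1× activity: 0.15 × 2.1 = 0.315.
The CYP2E1 pathway (61% of clearance) falls to 0.25× activity: 0.61 × 0.25 = 0.1525.
Non-CYP routes (24%) are unchanged.
Relative clearance = 0.315 + 0.1525 + 0.24 = 0.7075.
Systemic exposure ∝ 1/CL: fold-change = 1 / 0.7075 = 1.41.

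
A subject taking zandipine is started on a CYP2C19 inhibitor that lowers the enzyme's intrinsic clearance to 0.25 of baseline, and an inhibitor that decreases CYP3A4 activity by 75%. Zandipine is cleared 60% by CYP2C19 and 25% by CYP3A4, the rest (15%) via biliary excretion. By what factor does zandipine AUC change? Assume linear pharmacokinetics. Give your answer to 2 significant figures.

2.8

CYP2C19: 0.6 × 0.25 = 0.15
CYP3A4: 0.25 × 0.25 = 0.0625
Other: 0.15 (unchanged)
New clearance relative to baseline: 0.15 + 0.0625 + 0.15 = 0.3625.
Because AUC varies inversely with clearance, the combined effect is 1 / 0.3625 = 2.8.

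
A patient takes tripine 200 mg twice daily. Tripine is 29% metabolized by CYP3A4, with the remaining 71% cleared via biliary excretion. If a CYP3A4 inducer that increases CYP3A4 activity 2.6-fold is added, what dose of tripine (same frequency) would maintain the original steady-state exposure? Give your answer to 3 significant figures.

CYP3A4: 0.29 × 2.6 = 0.754
Other: 0.71 (unchanged)
Relative clearance = 0.754 + 0.71 = 1.464.
Exposure is unchanged when dose changes in proportion to clearance. New dose = 200 mg × 1.464 = 293 mg.

293 mg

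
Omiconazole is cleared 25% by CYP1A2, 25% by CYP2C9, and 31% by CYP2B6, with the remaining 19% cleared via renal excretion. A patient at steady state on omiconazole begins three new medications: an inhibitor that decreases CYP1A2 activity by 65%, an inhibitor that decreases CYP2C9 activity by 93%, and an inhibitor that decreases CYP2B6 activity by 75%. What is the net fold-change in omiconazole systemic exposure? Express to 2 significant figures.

The CYP1A2 pathway (25% of clearance) falls to 0.35× activity: 0.25 × 0.35 = 0.0875.
The CYP2C9 pathway (25% of clearance) is reduced to 0.07× activity: 0.25 × 0.07 = 0.0175.
The CYP2B6 pathway (31% of clearance) drops to 0.25× activity: 0.31 × 0.25 = 0.0775.
The remaining 19% of clearance is unaffected.
Relative clearance = 0.0875 + 0.0175 + 0.0775 + 0.19 = 0.3725.
Net systemic exposure ratio = 1 / 0.3725 = 2.7.

2.7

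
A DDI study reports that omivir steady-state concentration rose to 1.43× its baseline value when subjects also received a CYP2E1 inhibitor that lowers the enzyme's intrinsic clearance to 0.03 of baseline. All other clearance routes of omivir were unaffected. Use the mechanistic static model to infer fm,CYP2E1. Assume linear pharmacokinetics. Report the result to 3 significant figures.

Write x for the fraction cleared via CYP2E1. The observed steady-state concentration change means clearance fell to 1/1.43 = 0.6993 of baseline.
Setting x·0.03 + (1 − x) = 0.6993 and solving: x = (0.6993 − 1)/(0.03 − 1) = 0.310.

0.310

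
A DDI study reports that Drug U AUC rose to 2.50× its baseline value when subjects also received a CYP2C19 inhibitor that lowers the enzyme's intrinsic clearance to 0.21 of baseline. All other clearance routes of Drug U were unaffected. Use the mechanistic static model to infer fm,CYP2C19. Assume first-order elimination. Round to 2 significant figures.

CL'/CL = 1 / 2.50 = 0.4
0.21·fm + (1 − fm) = 0.4
fm = (0.4 − 1) / (0.21 − 1) = 0.76

0.76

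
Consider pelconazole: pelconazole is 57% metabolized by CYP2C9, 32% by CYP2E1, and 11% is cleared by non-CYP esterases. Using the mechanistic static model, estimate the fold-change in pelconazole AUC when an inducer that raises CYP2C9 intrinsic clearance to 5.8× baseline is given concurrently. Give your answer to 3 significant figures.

0.268

The CYP2C9 pathway (57% of clearance) rises to 5.8× activity: 0.57 × 5.8 = 3.306.
CYP2E1 (32%) and the residual 11% are unaffected.
Relative clearance = 3.306 + 0.32 + 0.11 = 3.736.
Since AUC ∝ 1/CL, the ratio is 1 / 3.736 = 0.268.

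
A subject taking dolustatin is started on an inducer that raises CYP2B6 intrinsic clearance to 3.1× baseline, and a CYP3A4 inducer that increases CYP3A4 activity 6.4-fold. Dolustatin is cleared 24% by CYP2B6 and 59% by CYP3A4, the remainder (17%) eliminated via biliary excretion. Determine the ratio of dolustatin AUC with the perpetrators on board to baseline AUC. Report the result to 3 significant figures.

0.213

The CYP2B6 pathway (24% of clearance) is boosted to 3.1× activity: 0.24 × 3.1 = 0.744.
The CYP3A4 pathway (59% of clearance) rises to 6.4× activity: 0.59 × 6.4 = 3.776.
Non-CYP routes (17%) are unchanged.
CL_new/CL_old = 0.744 + 3.776 + 0.17 = 4.69.
AUC ∝ 1/CL: fold-change = 1 / 4.69 = 0.213.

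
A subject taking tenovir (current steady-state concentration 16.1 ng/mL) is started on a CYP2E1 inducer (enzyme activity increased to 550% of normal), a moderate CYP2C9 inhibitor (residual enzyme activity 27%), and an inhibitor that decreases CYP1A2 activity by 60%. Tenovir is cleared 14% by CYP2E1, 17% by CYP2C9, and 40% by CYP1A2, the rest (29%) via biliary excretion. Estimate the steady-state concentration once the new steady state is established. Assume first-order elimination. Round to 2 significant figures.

The CYP2E1 pathway (14% of clearance) rises to 5.5× activity: 0.14 × 5.5 = 0.77.
The CYP2C9 pathway (17% of clearance) drops to 0.27× activity: 0.17 × 0.27 = 0.0459.
The CYP1A2 pathway (40% of clearance) falls to 0.4× activity: 0.4 × 0.4 = 0.16.
The remaining 29% of clearance is unaffected.
Relative clearance = 0.77 + 0.0459 + 0.16 + 0.29 = 1.2659.
New steady-state concentration = 16.1 / 1.2659 = 13 ng/mL (concentration scales inversely with clearance).

13 ng/mL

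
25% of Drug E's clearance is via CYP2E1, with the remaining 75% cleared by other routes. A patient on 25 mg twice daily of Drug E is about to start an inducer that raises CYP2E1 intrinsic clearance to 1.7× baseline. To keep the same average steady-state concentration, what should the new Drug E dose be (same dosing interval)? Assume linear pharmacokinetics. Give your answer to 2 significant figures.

29 mg

The CYP2E1 pathway (25% of clearance) increases to 1.7× activity: 0.25 × 1.7 = 0.425.
The remaining 75% of clearance is unaffected.
New clearance relative to baseline: 0.425 + 0.75 = 1.175.
Exposure is unchanged when dose changes in proportion to clearance. New dose = 25 mg × 1.175 = 29 mg.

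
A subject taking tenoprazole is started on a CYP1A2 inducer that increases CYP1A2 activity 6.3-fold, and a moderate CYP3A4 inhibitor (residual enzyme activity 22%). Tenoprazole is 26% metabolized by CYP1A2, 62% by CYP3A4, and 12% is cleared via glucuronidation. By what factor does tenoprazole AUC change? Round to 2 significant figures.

The CYP1A2 pathway (26% of clearance) is boosted to 6.3× activity: 0.26 × 6.3 = 1.638.
The CYP3A4 pathway (62% of clearance) is reduced to 0.22× activity: 0.62 × 0.22 = 0.1364.
The remaining 12% of clearance is unaffected.
New clearance relative to baseline: 1.638 + 0.1364 + 0.12 = 1.8944.
Net AUC ratio = 1 / 1.8944 = 0.53.

0.53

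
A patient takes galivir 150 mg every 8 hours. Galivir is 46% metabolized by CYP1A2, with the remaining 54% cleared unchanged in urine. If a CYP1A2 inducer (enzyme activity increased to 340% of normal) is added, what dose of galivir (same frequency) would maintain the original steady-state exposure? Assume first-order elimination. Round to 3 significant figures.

316 mg

The CYP1A2 pathway (46% of clearance) increases to 3.4× activity: 0.46 × 3.4 = 1.564.
The remaining 54% of clearance is unaffected.
CL_new/CL_old = 1.564 + 0.54 = 2.104.
Exposure is unchanged when dose changes in proportion to clearance. New dose = 150 mg × 2.104 = 316 mg.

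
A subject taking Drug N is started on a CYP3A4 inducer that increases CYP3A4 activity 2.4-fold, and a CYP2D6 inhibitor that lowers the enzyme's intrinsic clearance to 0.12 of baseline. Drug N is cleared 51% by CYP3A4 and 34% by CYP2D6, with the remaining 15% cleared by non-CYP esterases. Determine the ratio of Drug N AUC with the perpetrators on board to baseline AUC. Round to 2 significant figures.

0.71

The CYP3A4 pathway (51% of clearance) increases to 2.4× activity: 0.51 × 2.4 = 1.224.
The CYP2D6 pathway (34% of clearance) falls to 0.12× activity: 0.34 × 0.12 = 0.0408.
The remaining 15% of clearance is unaffected.
CL_new/CL_old = 1.224 + 0.0408 + 0.15 = 1.4148.
AUC ∝ 1/CL: fold-change = 1 / 1.4148 = 0.71.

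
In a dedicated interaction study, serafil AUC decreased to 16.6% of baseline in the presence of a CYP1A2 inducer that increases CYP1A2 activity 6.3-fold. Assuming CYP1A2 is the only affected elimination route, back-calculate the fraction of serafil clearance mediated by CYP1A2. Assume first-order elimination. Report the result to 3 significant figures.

Let fm be the CYP1A2 fraction. New clearance relative to baseline = fm × 6.3 + (1 − fm).
AUC ratio = 1 / (new CL fraction), so new CL fraction = 1 / 0.166 = 6.024.
fm × 6.3 + 1 − fm = 6.024  ⇒  fm × (6.3 − 1) = 5.024  ⇒  fm = 0.948.

0.948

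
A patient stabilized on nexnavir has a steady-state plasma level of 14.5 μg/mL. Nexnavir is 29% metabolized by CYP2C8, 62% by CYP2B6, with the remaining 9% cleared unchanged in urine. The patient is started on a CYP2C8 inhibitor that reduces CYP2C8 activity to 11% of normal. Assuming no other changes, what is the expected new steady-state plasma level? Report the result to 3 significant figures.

19.5 μg/mL

CYP2C8: 0.29 × 0.11 = 0.0319
CYP2B6: 0.62 (unchanged)
Other: 0.09 (unchanged)
Relative clearance = 0.0319 + 0.62 + 0.09 = 0.7419.
Steady-state plasma level ∝ 1/CL, so new value = 14.5 / 0.7419 = 19.5 μg/mL.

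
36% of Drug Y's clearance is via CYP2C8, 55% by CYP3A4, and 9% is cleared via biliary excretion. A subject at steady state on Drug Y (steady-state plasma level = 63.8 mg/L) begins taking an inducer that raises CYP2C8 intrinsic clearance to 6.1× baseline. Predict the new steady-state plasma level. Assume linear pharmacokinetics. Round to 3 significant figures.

22.5 mg/L

The CYP2C8 pathway (36% of clearance) rises to 6.1× activity: 0.36 × 6.1 = 2.196.
CYP3A4 (55%) and the residual 9% are unaffected.
CL_new/CL_old = 2.196 + 0.55 + 0.09 = 2.836.
Steady-state plasma level ∝ 1/CL, so new value = 63.8 / 2.836 = 22.5 mg/L.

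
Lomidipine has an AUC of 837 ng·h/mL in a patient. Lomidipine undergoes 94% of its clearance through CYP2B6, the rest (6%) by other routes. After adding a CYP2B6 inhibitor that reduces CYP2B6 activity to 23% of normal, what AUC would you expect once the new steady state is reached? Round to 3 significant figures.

The CYP2B6 pathway (94% of clearance) falls to 0.23× activity: 0.94 × 0.23 = 0.2162.
Non-CYP routes (6%) are unchanged.
Relative clearance = 0.2162 + 0.06 = 0.2762.
AUC ∝ 1/CL, so new value = 837 / 0.2762 = 3.03 × 10³ ng·h/mL.

3.03 × 10³ ng·h/mL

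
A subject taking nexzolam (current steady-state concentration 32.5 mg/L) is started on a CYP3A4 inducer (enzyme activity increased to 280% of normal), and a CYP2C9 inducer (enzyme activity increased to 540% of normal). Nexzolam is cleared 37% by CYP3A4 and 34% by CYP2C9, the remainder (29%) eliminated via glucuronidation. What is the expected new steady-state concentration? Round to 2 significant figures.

CYP3A4: 0.37 × 2.8 = 1.036
CYP2C9: 0.34 × 5.4 = 1.836
Other: 0.29 (unchanged)
CL_new/CL_old = 1.036 + 1.836 + 0.29 = 3.162.
Dividing the baseline by the relative clearance: 32.5 / 3.162 = 10 mg/L.

10 mg/L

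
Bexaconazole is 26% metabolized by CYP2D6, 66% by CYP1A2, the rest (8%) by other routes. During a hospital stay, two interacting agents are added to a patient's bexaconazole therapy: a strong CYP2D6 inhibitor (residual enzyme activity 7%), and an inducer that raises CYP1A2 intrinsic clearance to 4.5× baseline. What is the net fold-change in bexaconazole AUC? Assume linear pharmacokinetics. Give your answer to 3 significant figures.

0.326

CYP2D6: 0.26 × 0.07 = 0.0182
CYP1A2: 0.66 × 4.5 = 2.97
Other: 0.08 (unchanged)
Relative clearance = 0.0182 + 2.97 + 0.08 = 3.0682.
Net AUC ratio = 1 / 3.0682 = 0.326.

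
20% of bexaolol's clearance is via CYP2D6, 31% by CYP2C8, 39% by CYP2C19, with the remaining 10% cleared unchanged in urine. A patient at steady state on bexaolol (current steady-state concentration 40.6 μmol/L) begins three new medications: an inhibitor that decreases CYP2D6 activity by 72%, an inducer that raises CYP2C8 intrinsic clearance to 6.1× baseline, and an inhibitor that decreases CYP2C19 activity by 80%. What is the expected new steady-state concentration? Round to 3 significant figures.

CYP2D6: 0.2 × 0.28 = 0.056
CYP2C8: 0.31 × 6.1 = 1.891
CYP2C19: 0.39 × 0.2 = 0.078
Other: 0.1 (unchanged)
New clearance relative to baseline: 0.056 + 1.891 + 0.078 + 0.1 = 2.125.
New steady-state concentration = 40.6 / 2.125 = 19.1 μmol/L (concentration scales inversely with clearance).

19.1 μmol/L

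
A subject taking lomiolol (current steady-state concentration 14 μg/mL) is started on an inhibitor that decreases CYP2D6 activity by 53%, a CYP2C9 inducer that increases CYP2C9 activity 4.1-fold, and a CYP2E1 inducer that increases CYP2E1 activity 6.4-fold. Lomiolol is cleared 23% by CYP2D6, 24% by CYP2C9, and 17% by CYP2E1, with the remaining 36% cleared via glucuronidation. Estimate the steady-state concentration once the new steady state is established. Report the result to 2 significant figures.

5.5 μg/mL

The CYP2D6 pathway (23% of clearance) falls to 0.47× activity: 0.23 × 0.47 = 0.1081.
The CYP2C9 pathway (24% of clearance) rises to 4.1× activity: 0.24 × 4.1 = 0.984.
The CYP2E1 pathway (17% of clearance) rises to 6.4× activity: 0.17 × 6.4 = 1.088.
The remaining 36% of clearance is unaffected.
CL_new/CL_old = 0.1081 + 0.984 + 1.088 + 0.36 = 2.5401.
Dividing the baseline by the relative clearance: 14 / 2.5401 = 5.5 μg/mL.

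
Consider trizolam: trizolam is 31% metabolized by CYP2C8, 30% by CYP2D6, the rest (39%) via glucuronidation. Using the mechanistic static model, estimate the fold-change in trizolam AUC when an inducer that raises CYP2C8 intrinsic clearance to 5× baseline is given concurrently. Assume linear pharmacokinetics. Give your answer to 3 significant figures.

0.446

The CYP2C8 pathway (31% of clearance) rises to 5× activity: 0.31 × 5 = 1.55.
CYP2D6 (30%) and the residual 39% are unaffected.
New clearance relative to baseline: 1.55 + 0.3 + 0.39 = 2.24.
Since AUC ∝ 1/CL, the ratio is 1 / 2.24 = 0.446.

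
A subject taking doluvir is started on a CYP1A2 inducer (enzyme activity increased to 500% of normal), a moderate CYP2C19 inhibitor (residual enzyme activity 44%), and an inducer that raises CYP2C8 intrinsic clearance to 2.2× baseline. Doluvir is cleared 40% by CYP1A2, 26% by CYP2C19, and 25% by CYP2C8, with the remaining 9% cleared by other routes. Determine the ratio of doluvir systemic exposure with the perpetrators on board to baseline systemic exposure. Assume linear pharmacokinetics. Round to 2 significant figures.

0.36

The CYP1A2 pathway (40% of clearance) increases to 5× activity: 0.4 × 5 = 2.
The CYP2C19 pathway (26% of clearance) falls to 0.44× activity: 0.26 × 0.44 = 0.1144.
The CYP2C8 pathway (25% of clearance) increases to 2.2× activity: 0.25 × 2.2 = 0.55.
Non-CYP routes (9%) are unchanged.
Relative clearance = 2 + 0.1144 + 0.55 + 0.09 = 2.7544.
Because systemic exposure varies inversely with clearance, the combined effect is 1 / 2.7544 = 0.36.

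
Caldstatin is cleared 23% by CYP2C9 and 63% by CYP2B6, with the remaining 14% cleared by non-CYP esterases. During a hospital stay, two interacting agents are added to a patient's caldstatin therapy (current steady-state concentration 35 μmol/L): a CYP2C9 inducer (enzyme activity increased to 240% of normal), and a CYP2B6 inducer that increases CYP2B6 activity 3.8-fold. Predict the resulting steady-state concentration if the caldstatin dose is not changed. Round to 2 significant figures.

The CYP2C9 pathway (23% of clearance) rises to 2.4× activity: 0.23 × 2.4 = 0.552.
The CYP2B6 pathway (63% of clearance) is boosted to 3.8× activity: 0.63 × 3.8 = 2.394.
Non-CYP routes (14%) are unchanged.
Relative clearance = 0.552 + 2.394 + 0.14 = 3.086.
Dividing the baseline by the relative clearance: 35 / 3.086 = 11 μmol/L.

11 μmol/L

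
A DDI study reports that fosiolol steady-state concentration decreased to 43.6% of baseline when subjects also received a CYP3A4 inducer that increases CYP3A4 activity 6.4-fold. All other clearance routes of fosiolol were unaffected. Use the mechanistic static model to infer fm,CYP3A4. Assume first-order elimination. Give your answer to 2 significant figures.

0.24

CL'/CL = 1 / 0.436 = 2.294
6.4·fm + (1 − fm) = 2.294
fm = (2.294 − 1) / (6.4 − 1) = 0.24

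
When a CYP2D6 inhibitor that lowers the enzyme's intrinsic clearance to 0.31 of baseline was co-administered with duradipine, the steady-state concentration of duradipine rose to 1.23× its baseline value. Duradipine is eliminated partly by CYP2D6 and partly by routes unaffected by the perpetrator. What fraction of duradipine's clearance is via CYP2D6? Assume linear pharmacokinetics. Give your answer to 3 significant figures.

0.271

CL'/CL = 1 / 1.23 = 0.813
0.31·fm + (1 − fm) = 0.813
fm = (0.813 − 1) / (0.31 − 1) = 0.271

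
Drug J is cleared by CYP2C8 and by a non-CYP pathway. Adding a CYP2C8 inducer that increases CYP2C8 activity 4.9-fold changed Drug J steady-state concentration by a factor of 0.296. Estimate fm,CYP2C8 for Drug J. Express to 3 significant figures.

CL'/CL = 1 / 0.296 = 3.378
4.9·fm + (1 − fm) = 3.378
fm = (3.378 − 1) / (4.9 − 1) = 0.610

0.610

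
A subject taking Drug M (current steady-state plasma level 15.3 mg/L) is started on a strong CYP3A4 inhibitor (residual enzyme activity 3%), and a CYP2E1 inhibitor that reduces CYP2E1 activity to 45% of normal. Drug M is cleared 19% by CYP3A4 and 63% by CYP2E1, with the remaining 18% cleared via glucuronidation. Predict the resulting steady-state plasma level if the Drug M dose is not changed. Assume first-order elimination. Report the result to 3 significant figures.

The CYP3A4 pathway (19% of clearance) drops to 0.03× activity: 0.19 × 0.03 = 0.0057.
The CYP2E1 pathway (63% of clearance) falls to 0.45× activity: 0.63 × 0.45 = 0.2835.
Non-CYP routes (18%) are unchanged.
New clearance relative to baseline: 0.0057 + 0.2835 + 0.18 = 0.4692.
Steady-state plasma level ∝ 1/CL: new value = 15.3 / 0.4692 = 32.6 mg/L.

32.6 mg/L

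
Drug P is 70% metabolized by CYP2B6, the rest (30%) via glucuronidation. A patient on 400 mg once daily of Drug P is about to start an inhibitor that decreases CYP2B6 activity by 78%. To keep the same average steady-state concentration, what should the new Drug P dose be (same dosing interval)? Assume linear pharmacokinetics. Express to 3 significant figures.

The CYP2B6 pathway (70% of clearance) falls to 0.22× activity: 0.7 × 0.22 = 0.154.
Non-CYP routes (30%) are unchanged.
CL_new/CL_old = 0.154 + 0.3 = 0.454.
Exposure is unchanged when dose changes in proportion to clearance. New dose = 400 mg × 0.454 = 182 mg.

182 mg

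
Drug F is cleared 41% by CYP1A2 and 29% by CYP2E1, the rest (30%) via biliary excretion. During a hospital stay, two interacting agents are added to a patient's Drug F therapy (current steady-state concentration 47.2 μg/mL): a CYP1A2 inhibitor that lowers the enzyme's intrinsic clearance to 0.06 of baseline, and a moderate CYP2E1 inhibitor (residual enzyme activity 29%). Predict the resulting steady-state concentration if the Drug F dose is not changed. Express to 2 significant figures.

1.2 × 10² μg/mL

CYP1A2: 0.41 × 0.06 = 0.0246
CYP2E1: 0.29 × 0.29 = 0.0841
Other: 0.3 (unchanged)
CL_new/CL_old = 0.0246 + 0.0841 + 0.3 = 0.4087.
New steady-state concentration = 47.2 / 0.4087 = 1.2 × 10² μg/mL (concentration scales inversely with clearance).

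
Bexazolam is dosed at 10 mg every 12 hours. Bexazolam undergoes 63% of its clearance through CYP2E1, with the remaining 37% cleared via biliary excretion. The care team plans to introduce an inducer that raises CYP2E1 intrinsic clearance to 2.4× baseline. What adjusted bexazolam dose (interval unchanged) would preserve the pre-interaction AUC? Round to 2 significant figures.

The CYP2E1 pathway (63% of clearance) is boosted to 2.4× activity: 0.63 × 2.4 = 1.512.
The remaining 37% of clearance is unaffected.
Relative clearance = 1.512 + 0.37 = 1.882.
Css,avg = (dose rate)/CL, so holding Css fixed requires dose ∝ CL: 10 × 1.882 = 19 mg.

19 mg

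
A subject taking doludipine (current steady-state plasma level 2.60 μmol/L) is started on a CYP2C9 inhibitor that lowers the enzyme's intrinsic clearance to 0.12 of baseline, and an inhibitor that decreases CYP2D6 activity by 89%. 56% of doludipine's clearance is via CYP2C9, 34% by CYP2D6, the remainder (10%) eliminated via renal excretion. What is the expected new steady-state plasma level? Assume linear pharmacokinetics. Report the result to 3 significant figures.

12.7 μmol/L

The CYP2C9 pathway (56% of clearance) drops to 0.12× activity: 0.56 × 0.12 = 0.0672.
The CYP2D6 pathway (34% of clearance) falls to 0.11× activity: 0.34 × 0.11 = 0.0374.
Non-CYP routes (10%) are unchanged.
New clearance relative to baseline: 0.0672 + 0.0374 + 0.1 = 0.2046.
Steady-state plasma level ∝ 1/CL: new value = 2.60 / 0.2046 = 12.7 μmol/L.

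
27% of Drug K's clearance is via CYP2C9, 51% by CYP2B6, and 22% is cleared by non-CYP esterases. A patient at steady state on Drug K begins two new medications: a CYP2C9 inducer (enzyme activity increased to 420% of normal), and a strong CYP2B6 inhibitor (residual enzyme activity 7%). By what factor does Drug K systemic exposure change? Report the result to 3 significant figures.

CYP2C9: 0.27 × 4.2 = 1.134
CYP2B6: 0.51 × 0.07 = 0.0357
Other: 0.22 (unchanged)
CL_new/CL_old = 1.134 + 0.0357 + 0.22 = 1.3897.
Net systemic exposure ratio = 1 / 1.3897 = 0.720.

0.720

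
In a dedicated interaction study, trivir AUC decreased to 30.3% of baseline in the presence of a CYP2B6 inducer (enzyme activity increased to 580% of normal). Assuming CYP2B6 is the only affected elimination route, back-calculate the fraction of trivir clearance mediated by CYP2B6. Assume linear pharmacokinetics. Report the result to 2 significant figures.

Call the CYP2B6 fraction fm. After the interaction, CL_new/CL_old = fm × 5.8 + (1 − fm).
AUC ratio = 1 / (new CL fraction), so new CL fraction = 1 / 0.303 = 3.3.
fm × 5.8 + 1 − fm = 3.3  ⇒  fm × (5.8 − 1) = 2.3  ⇒  fm = 0.48.

0.48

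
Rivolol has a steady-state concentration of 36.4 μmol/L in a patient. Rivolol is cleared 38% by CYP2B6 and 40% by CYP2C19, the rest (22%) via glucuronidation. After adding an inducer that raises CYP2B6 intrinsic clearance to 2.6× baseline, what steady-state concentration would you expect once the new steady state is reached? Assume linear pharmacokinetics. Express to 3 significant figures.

The CYP2B6 pathway (38% of clearance) rises to 2.6× activity: 0.38 × 2.6 = 0.988.
CYP2C19 (40%) and the residual 22% are unaffected.
CL_new/CL_old = 0.988 + 0.4 + 0.22 = 1.608.
New steady-state concentration = baseline ÷ relative clearance = 36.4 / 1.608 = 22.6 μmol/L.

22.6 μmol/L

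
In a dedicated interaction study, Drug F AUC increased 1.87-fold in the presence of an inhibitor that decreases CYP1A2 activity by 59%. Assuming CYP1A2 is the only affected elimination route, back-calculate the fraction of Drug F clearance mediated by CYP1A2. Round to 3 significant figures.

CL'/CL = 1 / 1.87 = 0.5348
0.41·fm + (1 − fm) = 0.5348
fm = (0.5348 − 1) / (0.41 − 1) = 0.789

0.789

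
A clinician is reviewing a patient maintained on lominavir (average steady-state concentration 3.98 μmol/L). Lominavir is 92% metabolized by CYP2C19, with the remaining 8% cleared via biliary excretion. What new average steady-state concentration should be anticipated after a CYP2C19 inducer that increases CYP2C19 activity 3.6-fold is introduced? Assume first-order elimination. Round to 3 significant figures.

1.17 μmol/L

The CYP2C19 pathway (92% of clearance) increases to 3.6× activity: 0.92 × 3.6 = 3.312.
Non-CYP routes (8%) are unchanged.
New clearance relative to baseline: 3.312 + 0.08 = 3.392.
New average steady-state concentration = baseline ÷ relative clearance = 3.98 / 3.392 = 1.17 μmol/L.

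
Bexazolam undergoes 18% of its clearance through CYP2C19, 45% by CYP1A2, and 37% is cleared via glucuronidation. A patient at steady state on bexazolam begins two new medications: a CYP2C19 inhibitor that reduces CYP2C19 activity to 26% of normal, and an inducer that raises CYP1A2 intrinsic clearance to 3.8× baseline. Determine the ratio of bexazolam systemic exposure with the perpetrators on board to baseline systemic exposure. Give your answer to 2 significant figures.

The CYP2C19 pathway (18% of clearance) falls to 0.26× activity: 0.18 × 0.26 = 0.0468.
The CYP1A2 pathway (45% of clearance) increases to 3.8× activity: 0.45 × 3.8 = 1.71.
Non-CYP routes (37%) are unchanged.
CL_new/CL_old = 0.0468 + 1.71 + 0.37 = 2.1268.
Because systemic exposure varies inversely with clearance, the combined effect is 1 / 2.1268 = 0.47.

0.47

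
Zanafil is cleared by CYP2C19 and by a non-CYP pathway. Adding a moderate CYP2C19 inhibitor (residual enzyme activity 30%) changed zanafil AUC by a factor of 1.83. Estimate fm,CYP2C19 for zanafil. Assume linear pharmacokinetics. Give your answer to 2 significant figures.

CL'/CL = 1 / 1.83 = 0.5464
0.3·fm + (1 − fm) = 0.5464
fm = (0.5464 − 1) / (0.3 − 1) = 0.65

0.65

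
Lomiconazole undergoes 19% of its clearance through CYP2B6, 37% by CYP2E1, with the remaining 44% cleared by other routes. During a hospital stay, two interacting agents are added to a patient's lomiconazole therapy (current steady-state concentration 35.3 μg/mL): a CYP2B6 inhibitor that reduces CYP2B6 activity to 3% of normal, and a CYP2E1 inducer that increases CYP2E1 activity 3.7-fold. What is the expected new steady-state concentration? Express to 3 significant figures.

19.5 μg/mL

CYP2B6: 0.19 × 0.03 = 0.0057
CYP2E1: 0.37 × 3.7 = 1.369
Other: 0.44 (unchanged)
Relative clearance = 0.0057 + 1.369 + 0.44 = 1.8147.
New steady-state concentration = 35.3 / 1.8147 = 19.5 μg/mL (concentration scales inversely with clearance).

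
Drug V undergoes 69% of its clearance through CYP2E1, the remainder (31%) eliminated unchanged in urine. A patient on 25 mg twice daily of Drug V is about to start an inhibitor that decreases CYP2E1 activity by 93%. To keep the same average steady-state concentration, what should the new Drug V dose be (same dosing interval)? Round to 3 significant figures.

The CYP2E1 pathway (69% of clearance) falls to 0.07× activity: 0.69 × 0.07 = 0.0483.
The remaining 31% of clearance is unaffected.
Relative clearance = 0.0483 + 0.31 = 0.3583.
Css,avg = (dose rate)/CL, so holding Css fixed requires dose ∝ CL: 25 × 0.3583 = 8.96 mg.

8.96 mg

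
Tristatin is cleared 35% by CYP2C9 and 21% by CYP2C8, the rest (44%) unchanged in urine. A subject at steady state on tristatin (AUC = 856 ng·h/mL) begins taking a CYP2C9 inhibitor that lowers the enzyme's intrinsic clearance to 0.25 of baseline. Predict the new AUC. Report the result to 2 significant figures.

1.2 × 10³ ng·h/mL

The CYP2C9 pathway (35% of clearance) falls to 0.25× activity: 0.35 × 0.25 = 0.0875.
CYP2C8 (21%) and the residual 44% are unaffected.
Relative clearance = 0.0875 + 0.21 + 0.44 = 0.7375.
New AUC = baseline ÷ relative clearance = 856 / 0.7375 = 1.2 × 10³ ng·h/mL.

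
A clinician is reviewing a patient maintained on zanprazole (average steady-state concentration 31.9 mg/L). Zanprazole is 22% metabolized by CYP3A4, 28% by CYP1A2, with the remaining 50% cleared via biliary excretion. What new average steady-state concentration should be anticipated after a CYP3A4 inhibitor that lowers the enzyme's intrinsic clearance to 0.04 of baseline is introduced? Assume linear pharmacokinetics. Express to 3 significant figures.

40.4 mg/L

The CYP3A4 pathway (22% of clearance) falls to 0.04× activity: 0.22 × 0.04 = 0.0088.
CYP1A2 (28%) and the residual 50% are unaffected.
CL_new/CL_old = 0.0088 + 0.28 + 0.5 = 0.7888.
With dosing unchanged, average steady-state concentration scales as 1/CL: 31.9 / 0.7888 = 40.4 mg/L.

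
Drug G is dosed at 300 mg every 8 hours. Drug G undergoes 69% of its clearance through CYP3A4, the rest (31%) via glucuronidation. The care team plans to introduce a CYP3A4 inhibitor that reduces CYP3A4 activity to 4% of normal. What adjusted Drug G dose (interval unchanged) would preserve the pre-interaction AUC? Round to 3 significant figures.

The CYP3A4 pathway (69% of clearance) falls to 0.04× activity: 0.69 × 0.04 = 0.0276.
The remaining 31% of clearance is unaffected.
Relative clearance = 0.0276 + 0.31 = 0.3376.
Css,avg = (dose rate)/CL, so holding Css fixed requires dose ∝ CL: 300 × 0.3376 = 101 mg.

101 mg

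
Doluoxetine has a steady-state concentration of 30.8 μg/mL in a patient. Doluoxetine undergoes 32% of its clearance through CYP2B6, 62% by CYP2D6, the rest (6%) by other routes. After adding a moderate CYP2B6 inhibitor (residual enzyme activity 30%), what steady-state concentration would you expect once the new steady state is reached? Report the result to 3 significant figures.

39.7 μg/mL

The CYP2B6 pathway (32% of clearance) falls to 0.3× activity: 0.32 × 0.3 = 0.096.
CYP2D6 (62%) and the residual 6% are unaffected.
Relative clearance = 0.096 + 0.62 + 0.06 = 0.776.
New steady-state concentration = baseline ÷ relative clearance = 30.8 / 0.776 = 39.7 μg/mL.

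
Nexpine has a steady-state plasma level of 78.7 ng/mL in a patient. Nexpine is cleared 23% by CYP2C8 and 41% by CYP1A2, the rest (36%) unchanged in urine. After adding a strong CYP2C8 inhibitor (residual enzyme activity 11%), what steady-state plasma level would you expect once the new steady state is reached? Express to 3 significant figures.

99.0 ng/mL

The CYP2C8 pathway (23% of clearance) drops to 0.11× activity: 0.23 × 0.11 = 0.0253.
CYP1A2 (41%) and the residual 36% are unaffected.
CL_new/CL_old = 0.0253 + 0.41 + 0.36 = 0.7953.
Steady-state plasma level ∝ 1/CL, so new value = 78.7 / 0.7953 = 99.0 ng/mL.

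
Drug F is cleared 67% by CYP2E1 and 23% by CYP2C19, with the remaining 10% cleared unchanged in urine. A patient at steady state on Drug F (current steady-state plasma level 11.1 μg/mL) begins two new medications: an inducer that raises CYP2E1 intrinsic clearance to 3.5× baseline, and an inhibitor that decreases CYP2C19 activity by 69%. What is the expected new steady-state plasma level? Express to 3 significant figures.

The CYP2E1 pathway (67% of clearance) increases to 3.5× activity: 0.67 × 3.5 = 2.345.
The CYP2C19 pathway (23% of clearance) drops to 0.31× activity: 0.23 × 0.31 = 0.0713.
Non-CYP routes (10%) are unchanged.
Relative clearance = 2.345 + 0.0713 + 0.1 = 2.5163.
Steady-state plasma level ∝ 1/CL: new value = 11.1 / 2.5163 = 4.41 μg/mL.

4.41 μg/mL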